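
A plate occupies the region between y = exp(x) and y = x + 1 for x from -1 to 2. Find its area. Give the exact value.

-9/2 - exp(-1) + exp(2)

On [-1, 2], (exp(x)) - (x + 1) = -x + exp(x) - 1 is ≥ 0 throughout, so the area is a single integral of |-x + exp(x) - 1|.
∫[-1,2] (-x + exp(x) - 1) dx = -9/2 - exp(-1) + exp(2).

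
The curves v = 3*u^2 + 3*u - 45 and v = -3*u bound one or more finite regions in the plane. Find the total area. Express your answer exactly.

Set the curves equal: 3*u^2 + 3*u - 45 = -3*u, so 3*u^2 + 6*u - 45 = 0, which factors as 3*(u - 3)*(u + 5) = 0. The curves meet at u = -5, 3.
On [-5, 3], v = -3*u is on top; that piece has area ∫[-5,3] (-(3*u^2 + 6*u - 45)) du = 256.

256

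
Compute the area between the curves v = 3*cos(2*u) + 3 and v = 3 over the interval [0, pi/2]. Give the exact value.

3

The difference (3*cos(2*u) + 3) - (3) = 3*cos(2*u) changes sign at u = pi/4 inside [0, pi/2], so split the integral there.
∫[0,pi/4] (3*cos(2*u)) du = 3/2.
∫[pi/4,pi/2] (3*cos(2*u)) du = -3/2; the area of that piece is 3/2.
Total area = 3/2 + 3/2 = 3.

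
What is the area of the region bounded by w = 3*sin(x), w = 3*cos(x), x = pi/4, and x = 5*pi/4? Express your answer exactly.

6*sqrt(2)

On [pi/4, 5*pi/4], (3*sin(x)) - (3*cos(x)) = 3*sin(x) - 3*cos(x) is ≥ 0 throughout, so the area is a single integral of |3*sin(x) - 3*cos(x)|.
∫[pi/4,5*pi/4] (3*sin(x) - 3*cos(x)) dx = 6*sqrt(2).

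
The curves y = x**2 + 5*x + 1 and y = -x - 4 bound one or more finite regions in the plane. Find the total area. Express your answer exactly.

32/3

Set the curves equal: x**2 + 5*x + 1 = -x - 4, so x**2 + 6*x + 5 = 0, which factors as (x + 1)*(x + 5) = 0. The curves meet at x = -5, -1.
On [-5, -1], y = -x - 4 is on top; that piece has area ∫[-5,-1] (-(x**2 + 6*x + 5)) dx = 32/3.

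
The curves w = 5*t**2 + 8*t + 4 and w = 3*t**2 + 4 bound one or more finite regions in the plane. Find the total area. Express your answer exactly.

64/3

Set the curves equal: 5*t**2 + 8*t + 4 = 3*t**2 + 4, so 2*t**2 + 8*t = 0, which factors as 2*t*(t + 4) = 0. The curves meet at t = -4, 0.
On [-4, 0], w = 3*t**2 + 4 is on top; that piece has area ∫[-4,0] (-(2*t**2 + 8*t)) dt = 64/3.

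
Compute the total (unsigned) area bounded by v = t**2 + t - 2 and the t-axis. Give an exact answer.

The curve meets the t-axis where t**2 + t - 2 = 0, i.e. (t - 1)*(t + 2) = 0, at t = -2, 1.
On [-2, 1] the curve lies below the axis; ∫[-2,1] (t**2 + t - 2) dt = -9/2, giving area 9/2.

9/2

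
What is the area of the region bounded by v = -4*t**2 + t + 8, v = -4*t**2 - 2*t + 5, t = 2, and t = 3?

21/2

On [2, 3], (-4*t**2 + t + 8) - (-4*t**2 - 2*t + 5) = 3*t + 3 is ≥ 0 throughout, so the area is a single integral of |3*t + 3|.
∫[2,3] (3*t + 3) dt = 21/2.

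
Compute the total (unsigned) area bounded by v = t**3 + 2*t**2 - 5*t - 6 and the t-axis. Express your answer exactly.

253/12

The curve meets the t-axis where t**3 + 2*t**2 - 5*t - 6 = 0, i.e. (t - 2)*(t + 1)*(t + 3) = 0, at t = -3, -1, 2.
On [-3, -1] the curve lies above the axis; ∫[-3,-1] (t**3 + 2*t**2 - 5*t - 6) dt = 16/3, giving area 16/3.
On [-1, 2] the curve lies below the axis; ∫[-1,2] (t**3 + 2*t**2 - 5*t - 6) dt = -63/4, giving area 63/4.
Total area = 16/3 + 63/4 = 253/12.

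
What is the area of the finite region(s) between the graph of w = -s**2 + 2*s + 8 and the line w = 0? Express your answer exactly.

36

The curve meets the s-axis where -s**2 + 2*s + 8 = 0, i.e. -(s - 4)*(s + 2) = 0, at s = -2, 4.
On [-2, 4] the curve lies above the axis; ∫[-2,4] (-s**2 + 2*s + 8) ds = 36, giving area 36.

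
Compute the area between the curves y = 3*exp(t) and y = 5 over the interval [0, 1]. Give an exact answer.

-12 - 10*log(3) + 3*exp(1) + 10*log(5)

The difference (3*exp(t)) - (5) = 3*exp(t) - 5 changes sign at t = log(5/3) inside [0, 1], so split the integral there.
∫[0,log(5/3)] (3*exp(t) - 5) dt = log(243/3125) + 2; the area of that piece is -2 + log(3125/243).
∫[log(5/3),1] (3*exp(t) - 5) dt = -10 - 5*log(3) + 5*log(5) + 3*exp(1).
Total area = (-2 + log(3125/243)) + (-10 - 5*log(3) + 5*log(5) + 3*exp(1)) = -12 - 10*log(3) + 3*exp(1) + 10*log(5).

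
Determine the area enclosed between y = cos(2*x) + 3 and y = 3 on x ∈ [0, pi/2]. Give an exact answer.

1

The difference (cos(2*x) + 3) - (3) = cos(2*x) changes sign at x = pi/4 inside [0, pi/2], so split the integral there.
∫[0,pi/4] (cos(2*x)) dx = 1/2.
∫[pi/4,pi/2] (cos(2*x)) dx = -1/2; the area of that piece is 1/2.
Total area = 1/2 + 1/2 = 1.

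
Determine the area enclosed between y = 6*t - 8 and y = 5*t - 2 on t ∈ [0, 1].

On [0, 1], (6*t - 8) - (5*t - 2) = t - 6 is ≤ 0 throughout, so the area is a single integral of |t - 6|.
∫[0,1] (t - 6) dt = -11/2; the area of that piece is 11/2.

11/2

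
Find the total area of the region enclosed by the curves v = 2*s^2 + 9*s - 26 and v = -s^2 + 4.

343/2

Set the curves equal: 2*s^2 + 9*s - 26 = -s^2 + 4, so 3*s^2 + 9*s - 30 = 0, which factors as 3*(s - 2)*(s + 5) = 0. The curves meet at s = -5, 2.
On [-5, 2], v = -s^2 + 4 is on top; that piece has area ∫[-5,2] (-(3*s^2 + 9*s - 30)) ds = 343/2.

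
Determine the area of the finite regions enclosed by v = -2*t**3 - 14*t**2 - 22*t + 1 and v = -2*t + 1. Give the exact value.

253/6

Set the curves equal: -2*t**3 - 14*t**2 - 22*t + 1 = -2*t + 1, so -2*t**3 - 14*t**2 - 20*t = 0, which factors as -2*t*(t + 2)*(t + 5) = 0. The curves meet at t = -5, -2, 0.
On [-5, -2], v = -2*t + 1 is on top; that piece has area ∫[-5,-2] (-(-2*t**3 - 14*t**2 - 20*t)) dt = 63/2.
On [-2, 0], v = -2*t**3 - 14*t**2 - 22*t + 1 is on top; that piece has area ∫[-2,0] (-2*t**3 - 14*t**2 - 20*t) dt = 32/3.
Total enclosed area = 63/2 + 32/3 = 253/6.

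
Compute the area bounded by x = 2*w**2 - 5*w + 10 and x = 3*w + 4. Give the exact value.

Both boundary curves give x as a function of w, so integrate with respect to w. Setting them equal: 2*w**2 - 8*w + 6 = 0, i.e. 2*(w - 3)*(w - 1) = 0, so they meet at w = 1, 3.
For w in [1, 3], x = 2*w**2 - 5*w + 10 is on the left; area = ∫[1,3] (-(2*w**2 - 8*w + 6)) dw = 8/3.

8/3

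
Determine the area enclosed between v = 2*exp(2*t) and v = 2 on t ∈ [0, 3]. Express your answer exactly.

-7 + exp(6)

On [0, 3], (2*exp(2*t)) - (2) = 2*exp(2*t) - 2 is ≥ 0 throughout, so the area is a single integral of |2*exp(2*t) - 2|.
∫[0,3] (2*exp(2*t) - 2) dt = -7 + exp(6).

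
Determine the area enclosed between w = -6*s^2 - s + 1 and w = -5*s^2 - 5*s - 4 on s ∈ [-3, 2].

The difference (-6*s^2 - s + 1) - (-5*s^2 - 5*s - 4) = -s^2 + 4*s + 5 changes sign at s = -1 inside [-3, 2], so split the integral there.
∫[-3,-1] (-s^2 + 4*s + 5) ds = -44/3; the area of that piece is 44/3.
∫[-1,2] (-s^2 + 4*s + 5) ds = 18.
Total area = 44/3 + 18 = 98/3.

98/3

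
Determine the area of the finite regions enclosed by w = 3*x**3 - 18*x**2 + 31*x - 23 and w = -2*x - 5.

3/2

Set the curves equal: 3*x**3 - 18*x**2 + 31*x - 23 = -2*x - 5, so 3*x**3 - 18*x**2 + 33*x - 18 = 0, which factors as 3*(x - 3)*(x - 2)*(x - 1) = 0. The curves meet at x = 1, 2, 3.
On [1, 2], w = 3*x**3 - 18*x**2 + 31*x - 23 is on top; that piece has area ∫[1,2] (3*x**3 - 18*x**2 + 33*x - 18) dx = 3/4.
On [2, 3], w = -2*x - 5 is on top; that piece has area ∫[2,3] (-(3*x**3 - 18*x**2 + 33*x - 18)) dx = 3/4.
Total enclosed area = 3/4 + 3/4 = 3/2.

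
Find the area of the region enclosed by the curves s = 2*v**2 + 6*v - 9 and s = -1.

125/3

Both boundary curves give s as a function of v, so integrate with respect to v. Setting them equal: 2*v**2 + 6*v - 8 = 0, i.e. 2*(v - 1)*(v + 4) = 0, so they meet at v = -4, 1.
For v in [-4, 1], s = 2*v**2 + 6*v - 9 is on the left; area = ∫[-4,1] (-(2*v**2 + 6*v - 8)) dv = 125/3.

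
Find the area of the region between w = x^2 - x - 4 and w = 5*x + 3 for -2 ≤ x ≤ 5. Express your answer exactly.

The difference (x^2 - x - 4) - (5*x + 3) = x^2 - 6*x - 7 changes sign at x = -1 inside [-2, 5], so split the integral there.
∫[-2,-1] (x^2 - 6*x - 7) dx = 13/3.
∫[-1,5] (x^2 - 6*x - 7) dx = -72; the area of that piece is 72.
Total area = 13/3 + 72 = 229/3.

229/3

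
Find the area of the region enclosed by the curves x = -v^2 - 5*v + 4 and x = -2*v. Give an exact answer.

125/6

Both boundary curves give x as a function of v, so integrate with respect to v. Setting them equal: -v^2 - 3*v + 4 = 0, i.e. -(v - 1)*(v + 4) = 0, so they meet at v = -4, 1.
For v in [-4, 1], x = -v^2 - 5*v + 4 is on the right; area = ∫[-4,1] (-v^2 - 3*v + 4) dv = 125/6.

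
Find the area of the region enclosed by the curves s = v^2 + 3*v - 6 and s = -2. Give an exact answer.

125/6

Both boundary curves give s as a function of v, so integrate with respect to v. Setting them equal: v^2 + 3*v - 4 = 0, i.e. (v - 1)*(v + 4) = 0, so they meet at v = -4, 1.
For v in [-4, 1], s = v^2 + 3*v - 6 is on the left; area = ∫[-4,1] (-(v^2 + 3*v - 4)) dv = 125/6.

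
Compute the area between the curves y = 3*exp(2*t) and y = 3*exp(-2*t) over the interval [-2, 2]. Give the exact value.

-6 + 3*exp(-4) + 3*exp(4)

The difference (3*exp(2*t)) - (3*exp(-2*t)) = 3*exp(2*t) - 3*exp(-2*t) changes sign at t = 0 inside [-2, 2], so split the integral there.
∫[-2,0] (3*exp(2*t) - 3*exp(-2*t)) dt = -3*exp(4)/2 - 3*exp(-4)/2 + 3; the area of that piece is -3 + 3*exp(-4)/2 + 3*exp(4)/2.
∫[0,2] (3*exp(2*t) - 3*exp(-2*t)) dt = -3 + 3*exp(-4)/2 + 3*exp(4)/2.
Total area = (-3 + 3*exp(-4)/2 + 3*exp(4)/2) + (-3 + 3*exp(-4)/2 + 3*exp(4)/2) = -6 + 3*exp(-4) + 3*exp(4).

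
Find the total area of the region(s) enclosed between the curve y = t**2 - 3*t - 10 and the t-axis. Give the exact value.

343/6

The curve meets the t-axis where t**2 - 3*t - 10 = 0, i.e. (t - 5)*(t + 2) = 0, at t = -2, 5.
On [-2, 5] the curve lies below the axis; ∫[-2,5] (t**2 - 3*t - 10) dt = -343/6, giving area 343/6.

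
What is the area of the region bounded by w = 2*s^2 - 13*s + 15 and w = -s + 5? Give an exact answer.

Set the curves equal: 2*s^2 - 13*s + 15 = -s + 5, so 2*s^2 - 12*s + 10 = 0, which factors as 2*(s - 5)*(s - 1) = 0. The curves meet at s = 1, 5.
On [1, 5], w = -s + 5 is on top; that piece has area ∫[1,5] (-(2*s^2 - 12*s + 10)) ds = 64/3.

64/3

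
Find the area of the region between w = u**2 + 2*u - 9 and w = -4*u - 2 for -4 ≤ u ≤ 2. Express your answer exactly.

188/3

The difference (u**2 + 2*u - 9) - (-4*u - 2) = u**2 + 6*u - 7 changes sign at u = 1 inside [-4, 2], so split the integral there.
∫[-4,1] (u**2 + 6*u - 7) du = -175/3; the area of that piece is 175/3.
∫[1,2] (u**2 + 6*u - 7) du = 13/3.
Total area = 175/3 + 13/3 = 188/3.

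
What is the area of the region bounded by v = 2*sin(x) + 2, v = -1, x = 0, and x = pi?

4 + 3*pi

On [0, pi], (2*sin(x) + 2) - (-1) = 2*sin(x) + 3 is ≥ 0 throughout, so the area is a single integral of |2*sin(x) + 3|.
∫[0,pi] (2*sin(x) + 3) dx = 4 + 3*pi.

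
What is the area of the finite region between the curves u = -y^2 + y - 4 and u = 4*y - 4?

Both boundary curves give u as a function of y, so integrate with respect to y. Setting them equal: -y^2 - 3*y = 0, i.e. -y*(y + 3) = 0, so they meet at y = -3, 0.
For y in [-3, 0], u = -y^2 + y - 4 is on the right; area = ∫[-3,0] (-y^2 - 3*y) dy = 9/2.

9/2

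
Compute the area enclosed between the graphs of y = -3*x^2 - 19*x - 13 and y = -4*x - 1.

Set the curves equal: -3*x^2 - 19*x - 13 = -4*x - 1, so -3*x^2 - 15*x - 12 = 0, which factors as -3*(x + 1)*(x + 4) = 0. The curves meet at x = -4, -1.
On [-4, -1], y = -3*x^2 - 19*x - 13 is on top; that piece has area ∫[-4,-1] (-3*x^2 - 15*x - 12) dx = 27/2.

27/2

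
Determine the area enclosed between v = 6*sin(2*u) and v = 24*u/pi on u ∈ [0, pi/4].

3 - 3*pi/4

On [0, pi/4], (6*sin(2*u)) - (24*u/pi) = -24*u/pi + 6*sin(2*u) is ≥ 0 throughout, so the area is a single integral of |-24*u/pi + 6*sin(2*u)|.
∫[0,pi/4] (-24*u/pi + 6*sin(2*u)) du = 3 - 3*pi/4.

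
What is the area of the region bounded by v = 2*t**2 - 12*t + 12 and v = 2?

Set the curves equal: 2*t**2 - 12*t + 12 = 2, so 2*t**2 - 12*t + 10 = 0, which factors as 2*(t - 5)*(t - 1) = 0. The curves meet at t = 1, 5.
On [1, 5], v = 2 is on top; that piece has area ∫[1,5] (-(2*t**2 - 12*t + 10)) dt = 64/3.

64/3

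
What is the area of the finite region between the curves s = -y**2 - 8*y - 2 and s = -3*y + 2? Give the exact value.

Both boundary curves give s as a function of y, so integrate with respect to y. Setting them equal: -y**2 - 5*y - 4 = 0, i.e. -(y + 1)*(y + 4) = 0, so they meet at y = -4, -1.
For y in [-4, -1], s = -y**2 - 8*y - 2 is on the right; area = ∫[-4,-1] (-y**2 - 5*y - 4) dy = 9/2.

9/2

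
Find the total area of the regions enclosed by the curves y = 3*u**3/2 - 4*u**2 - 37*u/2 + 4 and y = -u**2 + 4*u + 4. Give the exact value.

Set the curves equal: 3*u**3/2 - 4*u**2 - 37*u/2 + 4 = -u**2 + 4*u + 4, so 3*u**3/2 - 3*u**2 - 45*u/2 = 0, which factors as 3*u*(u - 5)*(u + 3)/2 = 0. The curves meet at u = -3, 0, 5.
On [-3, 0], y = 3*u**3/2 - 4*u**2 - 37*u/2 + 4 is on top; that piece has area ∫[-3,0] (3*u**3/2 - 3*u**2 - 45*u/2) du = 351/8.
On [0, 5], y = -u**2 + 4*u + 4 is on top; that piece has area ∫[0,5] (-(3*u**3/2 - 3*u**2 - 45*u/2)) du = 1375/8.
Total enclosed area = 351/8 + 1375/8 = 863/4.

863/4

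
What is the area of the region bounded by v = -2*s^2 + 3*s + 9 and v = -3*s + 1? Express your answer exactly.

125/3

Set the curves equal: -2*s^2 + 3*s + 9 = -3*s + 1, so -2*s^2 + 6*s + 8 = 0, which factors as -2*(s - 4)*(s + 1) = 0. The curves meet at s = -1, 4.
On [-1, 4], v = -2*s^2 + 3*s + 9 is on top; that piece has area ∫[-1,4] (-2*s^2 + 6*s + 8) ds = 125/3.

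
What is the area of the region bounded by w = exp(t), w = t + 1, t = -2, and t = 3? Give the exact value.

-15/2 - exp(-2) + exp(3)

On [-2, 3], (exp(t)) - (t + 1) = -t + exp(t) - 1 is ≥ 0 throughout, so the area is a single integral of |-t + exp(t) - 1|.
∫[-2,3] (-t + exp(t) - 1) dt = -15/2 - exp(-2) + exp(3).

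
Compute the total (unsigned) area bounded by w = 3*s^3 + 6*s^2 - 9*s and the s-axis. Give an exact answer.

71/2

The curve meets the s-axis where 3*s^3 + 6*s^2 - 9*s = 0, i.e. 3*s*(s - 1)*(s + 3) = 0, at s = -3, 0, 1.
On [-3, 0] the curve lies above the axis; ∫[-3,0] (3*s^3 + 6*s^2 - 9*s) ds = 135/4, giving area 135/4.
On [0, 1] the curve lies below the axis; ∫[0,1] (3*s^3 + 6*s^2 - 9*s) ds = -7/4, giving area 7/4.
Total area = 135/4 + 7/4 = 71/2.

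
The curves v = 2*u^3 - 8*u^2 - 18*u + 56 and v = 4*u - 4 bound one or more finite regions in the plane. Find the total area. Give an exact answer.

Set the curves equal: 2*u^3 - 8*u^2 - 18*u + 56 = 4*u - 4, so 2*u^3 - 8*u^2 - 22*u + 60 = 0, which factors as 2*(u - 5)*(u - 2)*(u + 3) = 0. The curves meet at u = -3, 2, 5.
On [-3, 2], v = 2*u^3 - 8*u^2 - 18*u + 56 is on top; that piece has area ∫[-3,2] (2*u^3 - 8*u^2 - 22*u + 60) du = 1375/6.
On [2, 5], v = 4*u - 4 is on top; that piece has area ∫[2,5] (-(2*u^3 - 8*u^2 - 22*u + 60)) du = 117/2.
Total enclosed area = 1375/6 + 117/2 = 863/3.

863/3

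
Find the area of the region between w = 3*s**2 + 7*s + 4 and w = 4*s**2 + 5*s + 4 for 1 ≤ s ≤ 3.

The difference (3*s**2 + 7*s + 4) - (4*s**2 + 5*s + 4) = -s**2 + 2*s changes sign at s = 2 inside [1, 3], so split the integral there.
∫[1,2] (-s**2 + 2*s) ds = 2/3.
∫[2,3] (-s**2 + 2*s) ds = -4/3; the area of that piece is 4/3.
Total area = 2/3 + 4/3 = 2.

2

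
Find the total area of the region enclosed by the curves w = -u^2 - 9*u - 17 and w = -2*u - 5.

1/6

Set the curves equal: -u^2 - 9*u - 17 = -2*u - 5, so -u^2 - 7*u - 12 = 0, which factors as -(u + 3)*(u + 4) = 0. The curves meet at u = -4, -3.
On [-4, -3], w = -u^2 - 9*u - 17 is on top; that piece has area ∫[-4,-3] (-u^2 - 7*u - 12) du = 1/6.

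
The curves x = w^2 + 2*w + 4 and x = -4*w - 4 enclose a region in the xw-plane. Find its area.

4/3

Both boundary curves give x as a function of w, so integrate with respect to w. Setting them equal: w^2 + 6*w + 8 = 0, i.e. (w + 2)*(w + 4) = 0, so they meet at w = -4, -2.
For w in [-4, -2], x = w^2 + 2*w + 4 is on the left; area = ∫[-4,-2] (-(w^2 + 6*w + 8)) dw = 4/3.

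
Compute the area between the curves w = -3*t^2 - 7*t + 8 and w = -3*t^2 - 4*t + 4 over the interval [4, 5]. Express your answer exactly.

On [4, 5], (-3*t^2 - 7*t + 8) - (-3*t^2 - 4*t + 4) = -3*t + 4 is ≤ 0 throughout, so the area is a single integral of |-3*t + 4|.
∫[4,5] (-3*t + 4) dt = -19/2; the area of that piece is 19/2.

19/2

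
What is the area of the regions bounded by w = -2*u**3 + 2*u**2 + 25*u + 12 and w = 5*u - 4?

Set the curves equal: -2*u**3 + 2*u**2 + 25*u + 12 = 5*u - 4, so -2*u**3 + 2*u**2 + 20*u + 16 = 0, which factors as -2*(u - 4)*(u + 1)*(u + 2) = 0. The curves meet at u = -2, -1, 4.
On [-2, -1], w = 5*u - 4 is on top; that piece has area ∫[-2,-1] (-(-2*u**3 + 2*u**2 + 20*u + 16)) du = 11/6.
On [-1, 4], w = -2*u**3 + 2*u**2 + 25*u + 12 is on top; that piece has area ∫[-1,4] (-2*u**3 + 2*u**2 + 20*u + 16) du = 875/6.
Total enclosed area = 11/6 + 875/6 = 443/3.

443/3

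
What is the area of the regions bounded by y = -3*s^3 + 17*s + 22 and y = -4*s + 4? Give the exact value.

393/4

Set the curves equal: -3*s^3 + 17*s + 22 = -4*s + 4, so -3*s^3 + 21*s + 18 = 0, which factors as -3*(s - 3)*(s + 1)*(s + 2) = 0. The curves meet at s = -2, -1, 3.
On [-2, -1], y = -4*s + 4 is on top; that piece has area ∫[-2,-1] (-(-3*s^3 + 21*s + 18)) ds = 9/4.
On [-1, 3], y = -3*s^3 + 17*s + 22 is on top; that piece has area ∫[-1,3] (-3*s^3 + 21*s + 18) ds = 96.
Total enclosed area = 9/4 + 96 = 393/4.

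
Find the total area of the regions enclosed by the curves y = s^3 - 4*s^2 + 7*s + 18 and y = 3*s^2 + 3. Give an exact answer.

Set the curves equal: s^3 - 4*s^2 + 7*s + 18 = 3*s^2 + 3, so s^3 - 7*s^2 + 7*s + 15 = 0, which factors as (s - 5)*(s - 3)*(s + 1) = 0. The curves meet at s = -1, 3, 5.
On [-1, 3], y = s^3 - 4*s^2 + 7*s + 18 is on top; that piece has area ∫[-1,3] (s^3 - 7*s^2 + 7*s + 15) ds = 128/3.
On [3, 5], y = 3*s^2 + 3 is on top; that piece has area ∫[3,5] (-(s^3 - 7*s^2 + 7*s + 15)) ds = 20/3.
Total enclosed area = 128/3 + 20/3 = 148/3.

148/3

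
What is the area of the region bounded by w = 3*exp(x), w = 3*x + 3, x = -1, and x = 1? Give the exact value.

-6 - 3*exp(-1) + 3*exp(1)

On [-1, 1], (3*exp(x)) - (3*x + 3) = -3*x + 3*exp(x) - 3 is ≥ 0 throughout, so the area is a single integral of |-3*x + 3*exp(x) - 3|.
∫[-1,1] (-3*x + 3*exp(x) - 3) dx = -6 - 3*exp(-1) + 3*exp(1).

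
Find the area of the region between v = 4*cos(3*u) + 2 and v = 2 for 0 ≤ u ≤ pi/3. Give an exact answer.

8/3

The difference (4*cos(3*u) + 2) - (2) = 4*cos(3*u) changes sign at u = pi/6 inside [0, pi/3], so split the integral there.
∫[0,pi/6] (4*cos(3*u)) du = 4/3.
∫[pi/6,pi/3] (4*cos(3*u)) du = -4/3; the area of that piece is 4/3.
Total area = 4/3 + 4/3 = 8/3.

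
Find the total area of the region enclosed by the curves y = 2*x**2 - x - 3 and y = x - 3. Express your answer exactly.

1/3

Set the curves equal: 2*x**2 - x - 3 = x - 3, so 2*x**2 - 2*x = 0, which factors as 2*x*(x - 1) = 0. The curves meet at x = 0, 1.
On [0, 1], y = x - 3 is on top; that piece has area ∫[0,1] (-(2*x**2 - 2*x)) dx = 1/3.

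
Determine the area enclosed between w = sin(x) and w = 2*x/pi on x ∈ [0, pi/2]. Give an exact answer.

1 - pi/4

On [0, pi/2], (sin(x)) - (2*x/pi) = -2*x/pi + sin(x) is ≥ 0 throughout, so the area is a single integral of |-2*x/pi + sin(x)|.
∫[0,pi/2] (-2*x/pi + sin(x)) dx = 1 - pi/4.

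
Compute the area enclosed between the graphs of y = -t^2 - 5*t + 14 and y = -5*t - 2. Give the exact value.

256/3

Set the curves equal: -t^2 - 5*t + 14 = -5*t - 2, so -t^2 + 16 = 0, which factors as -(t - 4)*(t + 4) = 0. The curves meet at t = -4, 4.
On [-4, 4], y = -t^2 - 5*t + 14 is on top; that piece has area ∫[-4,4] (-t^2 + 16) dt = 256/3.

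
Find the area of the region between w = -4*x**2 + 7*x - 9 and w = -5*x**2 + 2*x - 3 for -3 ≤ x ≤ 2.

The difference (-4*x**2 + 7*x - 9) - (-5*x**2 + 2*x - 3) = x**2 + 5*x - 6 changes sign at x = 1 inside [-3, 2], so split the integral there.
∫[-3,1] (x**2 + 5*x - 6) dx = -104/3; the area of that piece is 104/3.
∫[1,2] (x**2 + 5*x - 6) dx = 23/6.
Total area = 104/3 + 23/6 = 77/2.

77/2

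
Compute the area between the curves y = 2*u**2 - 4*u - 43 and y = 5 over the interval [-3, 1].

472/3

On [-3, 1], (2*u**2 - 4*u - 43) - (5) = 2*u**2 - 4*u - 48 is ≤ 0 throughout, so the area is a single integral of |2*u**2 - 4*u - 48|.
∫[-3,1] (2*u**2 - 4*u - 48) du = -472/3; the area of that piece is 472/3.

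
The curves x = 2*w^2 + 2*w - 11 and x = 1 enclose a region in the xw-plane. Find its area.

125/3

Both boundary curves give x as a function of w, so integrate with respect to w. Setting them equal: 2*w^2 + 2*w - 12 = 0, i.e. 2*(w - 2)*(w + 3) = 0, so they meet at w = -3, 2.
For w in [-3, 2], x = 2*w^2 + 2*w - 11 is on the left; area = ∫[-3,2] (-(2*w^2 + 2*w - 12)) dw = 125/3.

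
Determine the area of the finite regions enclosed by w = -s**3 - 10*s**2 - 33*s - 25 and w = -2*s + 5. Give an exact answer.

37/12

Set the curves equal: -s**3 - 10*s**2 - 33*s - 25 = -2*s + 5, so -s**3 - 10*s**2 - 31*s - 30 = 0, which factors as -(s + 2)*(s + 3)*(s + 5) = 0. The curves meet at s = -5, -3, -2.
On [-5, -3], w = -2*s + 5 is on top; that piece has area ∫[-5,-3] (-(-s**3 - 10*s**2 - 31*s - 30)) ds = 8/3.
On [-3, -2], w = -s**3 - 10*s**2 - 33*s - 25 is on top; that piece has area ∫[-3,-2] (-s**3 - 10*s**2 - 31*s - 30) ds = 5/12.
Total enclosed area = 8/3 + 5/12 = 37/12.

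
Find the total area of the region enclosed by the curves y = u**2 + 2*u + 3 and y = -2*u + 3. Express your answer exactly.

Set the curves equal: u**2 + 2*u + 3 = -2*u + 3, so u**2 + 4*u = 0, which factors as u*(u + 4) = 0. The curves meet at u = -4, 0.
On [-4, 0], y = -2*u + 3 is on top; that piece has area ∫[-4,0] (-(u**2 + 4*u)) du = 32/3.

32/3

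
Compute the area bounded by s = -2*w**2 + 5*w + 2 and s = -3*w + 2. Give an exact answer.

Both boundary curves give s as a function of w, so integrate with respect to w. Setting them equal: -2*w**2 + 8*w = 0, i.e. -2*w*(w - 4) = 0, so they meet at w = 0, 4.
For w in [0, 4], s = -2*w**2 + 5*w + 2 is on the right; area = ∫[0,4] (-2*w**2 + 8*w) dw = 64/3.

64/3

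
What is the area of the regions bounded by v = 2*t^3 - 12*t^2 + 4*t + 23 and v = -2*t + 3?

81

Set the curves equal: 2*t^3 - 12*t^2 + 4*t + 23 = -2*t + 3, so 2*t^3 - 12*t^2 + 6*t + 20 = 0, which factors as 2*(t - 5)*(t - 2)*(t + 1) = 0. The curves meet at t = -1, 2, 5.
On [-1, 2], v = 2*t^3 - 12*t^2 + 4*t + 23 is on top; that piece has area ∫[-1,2] (2*t^3 - 12*t^2 + 6*t + 20) dt = 81/2.
On [2, 5], v = -2*t + 3 is on top; that piece has area ∫[2,5] (-(2*t^3 - 12*t^2 + 6*t + 20)) dt = 81/2.
Total enclosed area = 81/2 + 81/2 = 81.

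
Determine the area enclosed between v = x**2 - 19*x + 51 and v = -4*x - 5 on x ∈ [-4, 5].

On [-4, 5], (x**2 - 19*x + 51) - (-4*x - 5) = x**2 - 15*x + 56 is ≥ 0 throughout, so the area is a single integral of |x**2 - 15*x + 56|.
∫[-4,5] (x**2 - 15*x + 56) dx = 999/2.

999/2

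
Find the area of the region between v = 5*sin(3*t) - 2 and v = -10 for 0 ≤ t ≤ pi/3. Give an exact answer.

On [0, pi/3], (5*sin(3*t) - 2) - (-10) = 5*sin(3*t) + 8 is ≥ 0 throughout, so the area is a single integral of |5*sin(3*t) + 8|.
∫[0,pi/3] (5*sin(3*t) + 8) dt = 10/3 + 8*pi/3.

10/3 + 8*pi/3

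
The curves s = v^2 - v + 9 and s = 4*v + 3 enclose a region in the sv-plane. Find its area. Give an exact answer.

Both boundary curves give s as a function of v, so integrate with respect to v. Setting them equal: v^2 - 5*v + 6 = 0, i.e. (v - 3)*(v - 2) = 0, so they meet at v = 2, 3.
For v in [2, 3], s = v^2 - v + 9 is on the left; area = ∫[2,3] (-(v^2 - 5*v + 6)) dv = 1/6.

1/6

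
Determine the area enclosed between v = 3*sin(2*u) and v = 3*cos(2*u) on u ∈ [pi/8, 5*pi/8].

3*sqrt(2)

On [pi/8, 5*pi/8], (3*sin(2*u)) - (3*cos(2*u)) = 3*sin(2*u) - 3*cos(2*u) is ≥ 0 throughout, so the area is a single integral of |3*sin(2*u) - 3*cos(2*u)|.
∫[pi/8,5*pi/8] (3*sin(2*u) - 3*cos(2*u)) du = 3*sqrt(2).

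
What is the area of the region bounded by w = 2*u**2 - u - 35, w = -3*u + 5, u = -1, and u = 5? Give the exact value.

The difference (2*u**2 - u - 35) - (-3*u + 5) = 2*u**2 + 2*u - 40 changes sign at u = 4 inside [-1, 5], so split the integral there.
∫[-1,4] (2*u**2 + 2*u - 40) du = -425/3; the area of that piece is 425/3.
∫[4,5] (2*u**2 + 2*u - 40) du = 29/3.
Total area = 425/3 + 29/3 = 454/3.

454/3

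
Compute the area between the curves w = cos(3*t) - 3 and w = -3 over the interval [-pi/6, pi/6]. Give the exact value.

On [-pi/6, pi/6], (cos(3*t) - 3) - (-3) = cos(3*t) is ≥ 0 throughout, so the area is a single integral of |cos(3*t)|.
∫[-pi/6,pi/6] (cos(3*t)) dt = 2/3.

2/3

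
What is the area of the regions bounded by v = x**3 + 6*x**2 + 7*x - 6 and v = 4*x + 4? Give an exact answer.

81/2

Set the curves equal: x**3 + 6*x**2 + 7*x - 6 = 4*x + 4, so x**3 + 6*x**2 + 3*x - 10 = 0, which factors as (x - 1)*(x + 2)*(x + 5) = 0. The curves meet at x = -5, -2, 1.
On [-5, -2], v = x**3 + 6*x**2 + 7*x - 6 is on top; that piece has area ∫[-5,-2] (x**3 + 6*x**2 + 3*x - 10) dx = 81/4.
On [-2, 1], v = 4*x + 4 is on top; that piece has area ∫[-2,1] (-(x**3 + 6*x**2 + 3*x - 10)) dx = 81/4.
Total enclosed area = 81/4 + 81/4 = 81/2.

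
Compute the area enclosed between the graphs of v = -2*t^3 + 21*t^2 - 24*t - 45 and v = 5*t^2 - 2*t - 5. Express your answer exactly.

Set the curves equal: -2*t^3 + 21*t^2 - 24*t - 45 = 5*t^2 - 2*t - 5, so -2*t^3 + 16*t^2 - 22*t - 40 = 0, which factors as -2*(t - 5)*(t - 4)*(t + 1) = 0. The curves meet at t = -1, 4, 5.
On [-1, 4], v = 5*t^2 - 2*t - 5 is on top; that piece has area ∫[-1,4] (-(-2*t^3 + 16*t^2 - 22*t - 40)) dt = 875/6.
On [4, 5], v = -2*t^3 + 21*t^2 - 24*t - 45 is on top; that piece has area ∫[4,5] (-2*t^3 + 16*t^2 - 22*t - 40) dt = 11/6.
Total enclosed area = 875/6 + 11/6 = 443/3.

443/3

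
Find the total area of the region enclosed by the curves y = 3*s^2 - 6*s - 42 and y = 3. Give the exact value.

Set the curves equal: 3*s^2 - 6*s - 42 = 3, so 3*s^2 - 6*s - 45 = 0, which factors as 3*(s - 5)*(s + 3) = 0. The curves meet at s = -3, 5.
On [-3, 5], y = 3 is on top; that piece has area ∫[-3,5] (-(3*s^2 - 6*s - 45)) ds = 256.

256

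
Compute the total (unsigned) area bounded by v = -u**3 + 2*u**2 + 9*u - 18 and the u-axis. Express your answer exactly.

443/6

The curve meets the u-axis where -u**3 + 2*u**2 + 9*u - 18 = 0, i.e. -(u - 3)*(u - 2)*(u + 3) = 0, at u = -3, 2, 3.
On [-3, 2] the curve lies below the axis; ∫[-3,2] (-u**3 + 2*u**2 + 9*u - 18) du = -875/12, giving area 875/12.
On [2, 3] the curve lies above the axis; ∫[2,3] (-u**3 + 2*u**2 + 9*u - 18) du = 11/12, giving area 11/12.
Total area = 875/12 + 11/12 = 443/6.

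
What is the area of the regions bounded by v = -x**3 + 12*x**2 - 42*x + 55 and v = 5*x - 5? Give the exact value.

1/2

Set the curves equal: -x**3 + 12*x**2 - 42*x + 55 = 5*x - 5, so -x**3 + 12*x**2 - 47*x + 60 = 0, which factors as -(x - 5)*(x - 4)*(x - 3) = 0. The curves meet at x = 3, 4, 5.
On [3, 4], v = 5*x - 5 is on top; that piece has area ∫[3,4] (-(-x**3 + 12*x**2 - 47*x + 60)) dx = 1/4.
On [4, 5], v = -x**3 + 12*x**2 - 42*x + 55 is on top; that piece has area ∫[4,5] (-x**3 + 12*x**2 - 47*x + 60) dx = 1/4.
Total enclosed area = 1/4 + 1/4 = 1/2.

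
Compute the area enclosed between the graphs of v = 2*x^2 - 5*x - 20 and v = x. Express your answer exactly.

Set the curves equal: 2*x^2 - 5*x - 20 = x, so 2*x^2 - 6*x - 20 = 0, which factors as 2*(x - 5)*(x + 2) = 0. The curves meet at x = -2, 5.
On [-2, 5], v = x is on top; that piece has area ∫[-2,5] (-(2*x^2 - 6*x - 20)) dx = 343/3.

343/3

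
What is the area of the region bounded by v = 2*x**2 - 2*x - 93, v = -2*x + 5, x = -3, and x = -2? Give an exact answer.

256/3

On [-3, -2], (2*x**2 - 2*x - 93) - (-2*x + 5) = 2*x**2 - 98 is ≤ 0 throughout, so the area is a single integral of |2*x**2 - 98|.
∫[-3,-2] (2*x**2 - 98) dx = -256/3; the area of that piece is 256/3.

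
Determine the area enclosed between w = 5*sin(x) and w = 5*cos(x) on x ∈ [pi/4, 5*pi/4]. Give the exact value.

10*sqrt(2)

On [pi/4, 5*pi/4], (5*sin(x)) - (5*cos(x)) = 5*sin(x) - 5*cos(x) is ≥ 0 throughout, so the area is a single integral of |5*sin(x) - 5*cos(x)|.
∫[pi/4,5*pi/4] (5*sin(x) - 5*cos(x)) dx = 10*sqrt(2).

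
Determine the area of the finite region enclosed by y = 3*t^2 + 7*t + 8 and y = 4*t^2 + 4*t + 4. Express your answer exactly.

Set the curves equal: 3*t^2 + 7*t + 8 = 4*t^2 + 4*t + 4, so -t^2 + 3*t + 4 = 0, which factors as -(t - 4)*(t + 1) = 0. The curves meet at t = -1, 4.
On [-1, 4], y = 3*t^2 + 7*t + 8 is on top; that piece has area ∫[-1,4] (-t^2 + 3*t + 4) dt = 125/6.

125/6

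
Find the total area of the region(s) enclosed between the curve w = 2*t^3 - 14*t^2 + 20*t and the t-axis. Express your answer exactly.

The curve meets the t-axis where 2*t^3 - 14*t^2 + 20*t = 0, i.e. 2*t*(t - 5)*(t - 2) = 0, at t = 0, 2, 5.
On [0, 2] the curve lies above the axis; ∫[0,2] (2*t^3 - 14*t^2 + 20*t) dt = 32/3, giving area 32/3.
On [2, 5] the curve lies below the axis; ∫[2,5] (2*t^3 - 14*t^2 + 20*t) dt = -63/2, giving area 63/2.
Total area = 32/3 + 63/2 = 253/6.

253/6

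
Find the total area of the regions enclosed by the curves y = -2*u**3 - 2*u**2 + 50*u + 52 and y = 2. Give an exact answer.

Set the curves equal: -2*u**3 - 2*u**2 + 50*u + 52 = 2, so -2*u**3 - 2*u**2 + 50*u + 50 = 0, which factors as -2*(u - 5)*(u + 1)*(u + 5) = 0. The curves meet at u = -5, -1, 5.
On [-5, -1], y = 2 is on top; that piece has area ∫[-5,-1] (-(-2*u**3 - 2*u**2 + 50*u + 50)) du = 512/3.
On [-1, 5], y = -2*u**3 - 2*u**2 + 50*u + 52 is on top; that piece has area ∫[-1,5] (-2*u**3 - 2*u**2 + 50*u + 50) du = 504.
Total enclosed area = 512/3 + 504 = 2024/3.

2024/3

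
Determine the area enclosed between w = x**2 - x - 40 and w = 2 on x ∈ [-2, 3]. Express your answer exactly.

1205/6

On [-2, 3], (x**2 - x - 40) - (2) = x**2 - x - 42 is ≤ 0 throughout, so the area is a single integral of |x**2 - x - 42|.
∫[-2,3] (x**2 - x - 42) dx = -1205/6; the area of that piece is 1205/6.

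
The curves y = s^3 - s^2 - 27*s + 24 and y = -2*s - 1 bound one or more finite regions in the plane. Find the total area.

Set the curves equal: s^3 - s^2 - 27*s + 24 = -2*s - 1, so s^3 - s^2 - 25*s + 25 = 0, which factors as (s - 5)*(s - 1)*(s + 5) = 0. The curves meet at s = -5, 1, 5.
On [-5, 1], y = s^3 - s^2 - 27*s + 24 is on top; that piece has area ∫[-5,1] (s^3 - s^2 - 25*s + 25) ds = 252.
On [1, 5], y = -2*s - 1 is on top; that piece has area ∫[1,5] (-(s^3 - s^2 - 25*s + 25)) ds = 256/3.
Total enclosed area = 252 + 256/3 = 1012/3.

1012/3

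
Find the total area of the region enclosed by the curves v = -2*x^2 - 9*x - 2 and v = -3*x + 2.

1/3

Set the curves equal: -2*x^2 - 9*x - 2 = -3*x + 2, so -2*x^2 - 6*x - 4 = 0, which factors as -2*(x + 1)*(x + 2) = 0. The curves meet at x = -2, -1.
On [-2, -1], v = -2*x^2 - 9*x - 2 is on top; that piece has area ∫[-2,-1] (-2*x^2 - 6*x - 4) dx = 1/3.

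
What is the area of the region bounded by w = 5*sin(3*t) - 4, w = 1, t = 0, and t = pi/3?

On [0, pi/3], (5*sin(3*t) - 4) - (1) = 5*sin(3*t) - 5 is ≤ 0 throughout, so the area is a single integral of |5*sin(3*t) - 5|.
∫[0,pi/3] (5*sin(3*t) - 5) dt = 10/3 - 5*pi/3; the area of that piece is -10/3 + 5*pi/3.

-10/3 + 5*pi/3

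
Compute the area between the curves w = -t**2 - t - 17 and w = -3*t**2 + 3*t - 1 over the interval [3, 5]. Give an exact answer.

The difference (-t**2 - t - 17) - (-3*t**2 + 3*t - 1) = 2*t**2 - 4*t - 16 changes sign at t = 4 inside [3, 5], so split the integral there.
∫[3,4] (2*t**2 - 4*t - 16) dt = -16/3; the area of that piece is 16/3.
∫[4,5] (2*t**2 - 4*t - 16) dt = 20/3.
Total area = 16/3 + 20/3 = 12.

12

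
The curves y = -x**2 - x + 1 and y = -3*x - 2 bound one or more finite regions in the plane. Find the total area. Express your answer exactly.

32/3

Set the curves equal: -x**2 - x + 1 = -3*x - 2, so -x**2 + 2*x + 3 = 0, which factors as -(x - 3)*(x + 1) = 0. The curves meet at x = -1, 3.
On [-1, 3], y = -x**2 - x + 1 is on top; that piece has area ∫[-1,3] (-x**2 + 2*x + 3) dx = 32/3.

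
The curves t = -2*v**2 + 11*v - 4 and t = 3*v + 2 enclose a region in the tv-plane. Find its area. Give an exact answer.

Both boundary curves give t as a function of v, so integrate with respect to v. Setting them equal: -2*v**2 + 8*v - 6 = 0, i.e. -2*(v - 3)*(v - 1) = 0, so they meet at v = 1, 3.
For v in [1, 3], t = -2*v**2 + 11*v - 4 is on the right; area = ∫[1,3] (-2*v**2 + 8*v - 6) dv = 8/3.

8/3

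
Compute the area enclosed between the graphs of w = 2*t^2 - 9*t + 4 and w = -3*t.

Set the curves equal: 2*t^2 - 9*t + 4 = -3*t, so 2*t^2 - 6*t + 4 = 0, which factors as 2*(t - 2)*(t - 1) = 0. The curves meet at t = 1, 2.
On [1, 2], w = -3*t is on top; that piece has area ∫[1,2] (-(2*t^2 - 6*t + 4)) dt = 1/3.

1/3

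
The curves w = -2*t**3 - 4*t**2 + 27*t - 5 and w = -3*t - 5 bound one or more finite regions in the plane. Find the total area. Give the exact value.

863/3

Set the curves equal: -2*t**3 - 4*t**2 + 27*t - 5 = -3*t - 5, so -2*t**3 - 4*t**2 + 30*t = 0, which factors as -2*t*(t - 3)*(t + 5) = 0. The curves meet at t = -5, 0, 3.
On [-5, 0], w = -3*t - 5 is on top; that piece has area ∫[-5,0] (-(-2*t**3 - 4*t**2 + 30*t)) dt = 1375/6.
On [0, 3], w = -2*t**3 - 4*t**2 + 27*t - 5 is on top; that piece has area ∫[0,3] (-2*t**3 - 4*t**2 + 30*t) dt = 117/2.
Total enclosed area = 1375/6 + 117/2 = 863/3.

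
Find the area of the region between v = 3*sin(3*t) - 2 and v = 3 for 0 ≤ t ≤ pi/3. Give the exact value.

-2 + 5*pi/3

On [0, pi/3], (3*sin(3*t) - 2) - (3) = 3*sin(3*t) - 5 is ≤ 0 throughout, so the area is a single integral of |3*sin(3*t) - 5|.
∫[0,pi/3] (3*sin(3*t) - 5) dt = 2 - 5*pi/3; the area of that piece is -2 + 5*pi/3.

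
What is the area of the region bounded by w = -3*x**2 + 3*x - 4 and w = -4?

1/2

Set the curves equal: -3*x**2 + 3*x - 4 = -4, so -3*x**2 + 3*x = 0, which factors as -3*x*(x - 1) = 0. The curves meet at x = 0, 1.
On [0, 1], w = -3*x**2 + 3*x - 4 is on top; that piece has area ∫[0,1] (-3*x**2 + 3*x) dx = 1/2.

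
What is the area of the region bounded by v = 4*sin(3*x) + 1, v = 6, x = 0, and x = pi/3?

-8/3 + 5*pi/3

On [0, pi/3], (4*sin(3*x) + 1) - (6) = 4*sin(3*x) - 5 is ≤ 0 throughout, so the area is a single integral of |4*sin(3*x) - 5|.
∫[0,pi/3] (4*sin(3*x) - 5) dx = 8/3 - 5*pi/3; the area of that piece is -8/3 + 5*pi/3.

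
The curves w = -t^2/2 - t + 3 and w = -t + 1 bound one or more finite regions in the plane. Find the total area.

Set the curves equal: -t^2/2 - t + 3 = -t + 1, so -t^2/2 + 2 = 0, which factors as -(t - 2)*(t + 2)/2 = 0. The curves meet at t = -2, 2.
On [-2, 2], w = -t^2/2 - t + 3 is on top; that piece has area ∫[-2,2] (-t^2/2 + 2) dt = 16/3.

16/3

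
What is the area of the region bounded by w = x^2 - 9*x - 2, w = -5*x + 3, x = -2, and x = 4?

The difference (x^2 - 9*x - 2) - (-5*x + 3) = x^2 - 4*x - 5 changes sign at x = -1 inside [-2, 4], so split the integral there.
∫[-2,-1] (x^2 - 4*x - 5) dx = 10/3.
∫[-1,4] (x^2 - 4*x - 5) dx = -100/3; the area of that piece is 100/3.
Total area = 10/3 + 100/3 = 110/3.

110/3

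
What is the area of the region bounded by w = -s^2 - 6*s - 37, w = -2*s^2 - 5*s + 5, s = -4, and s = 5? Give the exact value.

639/2

On [-4, 5], (-s^2 - 6*s - 37) - (-2*s^2 - 5*s + 5) = s^2 - s - 42 is ≤ 0 throughout, so the area is a single integral of |s^2 - s - 42|.
∫[-4,5] (s^2 - s - 42) ds = -639/2; the area of that piece is 639/2.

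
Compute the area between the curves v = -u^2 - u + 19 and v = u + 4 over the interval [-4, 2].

78

On [-4, 2], (-u^2 - u + 19) - (u + 4) = -u^2 - 2*u + 15 is ≥ 0 throughout, so the area is a single integral of |-u^2 - 2*u + 15|.
∫[-4,2] (-u^2 - 2*u + 15) du = 78.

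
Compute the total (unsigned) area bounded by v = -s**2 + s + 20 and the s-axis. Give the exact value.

243/2

The curve meets the s-axis where -s**2 + s + 20 = 0, i.e. -(s - 5)*(s + 4) = 0, at s = -4, 5.
On [-4, 5] the curve lies above the axis; ∫[-4,5] (-s**2 + s + 20) ds = 243/2, giving area 243/2.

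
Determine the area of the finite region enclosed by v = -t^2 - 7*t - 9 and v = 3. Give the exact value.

1/6

Set the curves equal: -t^2 - 7*t - 9 = 3, so -t^2 - 7*t - 12 = 0, which factors as -(t + 3)*(t + 4) = 0. The curves meet at t = -4, -3.
On [-4, -3], v = -t^2 - 7*t - 9 is on top; that piece has area ∫[-4,-3] (-t^2 - 7*t - 12) dt = 1/6.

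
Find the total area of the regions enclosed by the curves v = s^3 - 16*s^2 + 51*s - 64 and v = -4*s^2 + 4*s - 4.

1/2

Set the curves equal: s^3 - 16*s^2 + 51*s - 64 = -4*s^2 + 4*s - 4, so s^3 - 12*s^2 + 47*s - 60 = 0, which factors as (s - 5)*(s - 4)*(s - 3) = 0. The curves meet at s = 3, 4, 5.
On [3, 4], v = s^3 - 16*s^2 + 51*s - 64 is on top; that piece has area ∫[3,4] (s^3 - 12*s^2 + 47*s - 60) ds = 1/4.
On [4, 5], v = -4*s^2 + 4*s - 4 is on top; that piece has area ∫[4,5] (-(s^3 - 12*s^2 + 47*s - 60)) ds = 1/4.
Total enclosed area = 1/4 + 1/4 = 1/2.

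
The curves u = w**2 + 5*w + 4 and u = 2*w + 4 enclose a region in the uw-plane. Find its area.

Both boundary curves give u as a function of w, so integrate with respect to w. Setting them equal: w**2 + 3*w = 0, i.e. w*(w + 3) = 0, so they meet at w = -3, 0.
For w in [-3, 0], u = w**2 + 5*w + 4 is on the left; area = ∫[-3,0] (-(w**2 + 3*w)) dw = 9/2.

9/2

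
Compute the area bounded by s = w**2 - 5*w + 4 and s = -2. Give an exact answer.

1/6

Both boundary curves give s as a function of w, so integrate with respect to w. Setting them equal: w**2 - 5*w + 6 = 0, i.e. (w - 3)*(w - 2) = 0, so they meet at w = 2, 3.
For w in [2, 3], s = w**2 - 5*w + 4 is on the left; area = ∫[2,3] (-(w**2 - 5*w + 6)) dw = 1/6.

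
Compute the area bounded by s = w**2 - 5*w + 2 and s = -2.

9/2

Both boundary curves give s as a function of w, so integrate with respect to w. Setting them equal: w**2 - 5*w + 4 = 0, i.e. (w - 4)*(w - 1) = 0, so they meet at w = 1, 4.
For w in [1, 4], s = w**2 - 5*w + 2 is on the left; area = ∫[1,4] (-(w**2 - 5*w + 4)) dw = 9/2.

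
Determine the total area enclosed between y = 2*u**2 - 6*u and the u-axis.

The curve meets the u-axis where 2*u**2 - 6*u = 0, i.e. 2*u*(u - 3) = 0, at u = 0, 3.
On [0, 3] the curve lies below the axis; ∫[0,3] (2*u**2 - 6*u) du = -9, giving area 9.

9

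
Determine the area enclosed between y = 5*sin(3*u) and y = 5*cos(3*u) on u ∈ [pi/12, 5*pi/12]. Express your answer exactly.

On [pi/12, 5*pi/12], (5*sin(3*u)) - (5*cos(3*u)) = 5*sin(3*u) - 5*cos(3*u) is ≥ 0 throughout, so the area is a single integral of |5*sin(3*u) - 5*cos(3*u)|.
∫[pi/12,5*pi/12] (5*sin(3*u) - 5*cos(3*u)) du = 10*sqrt(2)/3.

10*sqrt(2)/3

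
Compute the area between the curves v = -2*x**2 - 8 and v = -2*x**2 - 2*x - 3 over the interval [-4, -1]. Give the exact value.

On [-4, -1], (-2*x**2 - 8) - (-2*x**2 - 2*x - 3) = 2*x - 5 is ≤ 0 throughout, so the area is a single integral of |2*x - 5|.
∫[-4,-1] (2*x - 5) dx = -30; the area of that piece is 30.

30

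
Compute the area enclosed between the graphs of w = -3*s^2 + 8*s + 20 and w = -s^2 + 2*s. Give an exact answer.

343/3

Set the curves equal: -3*s^2 + 8*s + 20 = -s^2 + 2*s, so -2*s^2 + 6*s + 20 = 0, which factors as -2*(s - 5)*(s + 2) = 0. The curves meet at s = -2, 5.
On [-2, 5], w = -3*s^2 + 8*s + 20 is on top; that piece has area ∫[-2,5] (-2*s^2 + 6*s + 20) ds = 343/3.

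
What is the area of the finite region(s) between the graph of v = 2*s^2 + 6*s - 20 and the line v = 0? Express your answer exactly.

The curve meets the s-axis where 2*s^2 + 6*s - 20 = 0, i.e. 2*(s - 2)*(s + 5) = 0, at s = -5, 2.
On [-5, 2] the curve lies below the axis; ∫[-5,2] (2*s^2 + 6*s - 20) ds = -343/3, giving area 343/3.

343/3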